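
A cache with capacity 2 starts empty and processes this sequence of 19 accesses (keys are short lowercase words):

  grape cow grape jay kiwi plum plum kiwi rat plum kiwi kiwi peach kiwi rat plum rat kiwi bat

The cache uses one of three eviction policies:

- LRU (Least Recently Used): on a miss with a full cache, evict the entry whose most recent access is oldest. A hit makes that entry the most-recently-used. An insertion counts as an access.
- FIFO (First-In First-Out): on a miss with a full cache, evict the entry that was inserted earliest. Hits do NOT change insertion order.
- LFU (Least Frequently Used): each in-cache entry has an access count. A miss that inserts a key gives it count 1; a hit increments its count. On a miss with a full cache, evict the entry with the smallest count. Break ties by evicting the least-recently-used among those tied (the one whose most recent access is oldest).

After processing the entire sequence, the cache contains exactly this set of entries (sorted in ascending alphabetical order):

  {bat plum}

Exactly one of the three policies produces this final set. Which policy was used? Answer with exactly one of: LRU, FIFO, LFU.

Answer: LFU

Derivation:
Simulating under each policy and comparing final sets:
  LRU: final set = {bat kiwi} -> differs
  FIFO: final set = {bat kiwi} -> differs
  LFU: final set = {bat plum} -> MATCHES target
Only LFU produces the target set.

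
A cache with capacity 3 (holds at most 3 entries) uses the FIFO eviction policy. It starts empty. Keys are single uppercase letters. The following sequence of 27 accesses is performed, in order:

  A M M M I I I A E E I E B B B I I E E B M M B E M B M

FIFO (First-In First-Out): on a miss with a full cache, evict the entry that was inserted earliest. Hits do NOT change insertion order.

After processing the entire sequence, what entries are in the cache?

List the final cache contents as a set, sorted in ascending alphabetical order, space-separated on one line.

Answer: B E M

Derivation:
FIFO simulation (capacity=3):
  1. access A: MISS. Cache (old->new): [A]
  2. access M: MISS. Cache (old->new): [A M]
  3. access M: HIT. Cache (old->new): [A M]
  4. access M: HIT. Cache (old->new): [A M]
  5. access I: MISS. Cache (old->new): [A M I]
  6. access I: HIT. Cache (old->new): [A M I]
  7. access I: HIT. Cache (old->new): [A M I]
  8. access A: HIT. Cache (old->new): [A M I]
  9. access E: MISS, evict A. Cache (old->new): [M I E]
  10. access E: HIT. Cache (old->new): [M I E]
  11. access I: HIT. Cache (old->new): [M I E]
  12. access E: HIT. Cache (old->new): [M I E]
  13. access B: MISS, evict M. Cache (old->new): [I E B]
  14. access B: HIT. Cache (old->new): [I E B]
  15. access B: HIT. Cache (old->new): [I E B]
  16. access I: HIT. Cache (old->new): [I E B]
  17. access I: HIT. Cache (old->new): [I E B]
  18. access E: HIT. Cache (old->new): [I E B]
  19. access E: HIT. Cache (old->new): [I E B]
  20. access B: HIT. Cache (old->new): [I E B]
  21. access M: MISS, evict I. Cache (old->new): [E B M]
  22. access M: HIT. Cache (old->new): [E B M]
  23. access B: HIT. Cache (old->new): [E B M]
  24. access E: HIT. Cache (old->new): [E B M]
  25. access M: HIT. Cache (old->new): [E B M]
  26. access B: HIT. Cache (old->new): [E B M]
  27. access M: HIT. Cache (old->new): [E B M]
Total: 21 hits, 6 misses, 3 evictions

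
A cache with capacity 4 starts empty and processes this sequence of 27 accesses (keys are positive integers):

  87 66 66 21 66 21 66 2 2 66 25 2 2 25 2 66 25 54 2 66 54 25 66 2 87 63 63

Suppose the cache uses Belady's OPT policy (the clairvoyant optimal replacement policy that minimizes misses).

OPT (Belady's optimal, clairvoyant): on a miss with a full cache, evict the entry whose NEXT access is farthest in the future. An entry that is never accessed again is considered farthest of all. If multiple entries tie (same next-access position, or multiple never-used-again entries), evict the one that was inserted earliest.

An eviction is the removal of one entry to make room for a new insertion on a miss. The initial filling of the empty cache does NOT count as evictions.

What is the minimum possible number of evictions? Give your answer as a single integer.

Answer: 4

Derivation:
OPT (Belady) simulation (capacity=4):
  1. access 87: MISS. Cache: [87]
  2. access 66: MISS. Cache: [87 66]
  3. access 66: HIT. Next use of 66: step 5. Cache: [87 66]
  4. access 21: MISS. Cache: [87 66 21]
  5. access 66: HIT. Next use of 66: step 7. Cache: [87 66 21]
  6. access 21: HIT. Next use of 21: never. Cache: [87 66 21]
  7. access 66: HIT. Next use of 66: step 10. Cache: [87 66 21]
  8. access 2: MISS. Cache: [87 66 21 2]
  9. access 2: HIT. Next use of 2: step 12. Cache: [87 66 21 2]
  10. access 66: HIT. Next use of 66: step 16. Cache: [87 66 21 2]
  11. access 25: MISS, evict 21 (next use: never). Cache: [87 66 2 25]
  12. access 2: HIT. Next use of 2: step 13. Cache: [87 66 2 25]
  13. access 2: HIT. Next use of 2: step 15. Cache: [87 66 2 25]
  14. access 25: HIT. Next use of 25: step 17. Cache: [87 66 2 25]
  15. access 2: HIT. Next use of 2: step 19. Cache: [87 66 2 25]
  16. access 66: HIT. Next use of 66: step 20. Cache: [87 66 2 25]
  17. access 25: HIT. Next use of 25: step 22. Cache: [87 66 2 25]
  18. access 54: MISS, evict 87 (next use: step 25). Cache: [66 2 25 54]
  19. access 2: HIT. Next use of 2: step 24. Cache: [66 2 25 54]
  20. access 66: HIT. Next use of 66: step 23. Cache: [66 2 25 54]
  21. access 54: HIT. Next use of 54: never. Cache: [66 2 25 54]
  22. access 25: HIT. Next use of 25: never. Cache: [66 2 25 54]
  23. access 66: HIT. Next use of 66: never. Cache: [66 2 25 54]
  24. access 2: HIT. Next use of 2: never. Cache: [66 2 25 54]
  25. access 87: MISS, evict 66 (next use: never). Cache: [2 25 54 87]
  26. access 63: MISS, evict 2 (next use: never). Cache: [25 54 87 63]
  27. access 63: HIT. Next use of 63: never. Cache: [25 54 87 63]
Total: 19 hits, 8 misses, 4 evictions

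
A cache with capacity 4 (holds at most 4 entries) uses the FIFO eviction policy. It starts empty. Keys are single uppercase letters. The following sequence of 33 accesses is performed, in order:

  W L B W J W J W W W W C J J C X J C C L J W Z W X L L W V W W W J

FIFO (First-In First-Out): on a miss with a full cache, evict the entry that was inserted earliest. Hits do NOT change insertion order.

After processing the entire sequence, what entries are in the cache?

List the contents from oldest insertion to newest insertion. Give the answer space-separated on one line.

FIFO simulation (capacity=4):
  1. access W: MISS. Cache (old->new): [W]
  2. access L: MISS. Cache (old->new): [W L]
  3. access B: MISS. Cache (old->new): [W L B]
  4. access W: HIT. Cache (old->new): [W L B]
  5. access J: MISS. Cache (old->new): [W L B J]
  6. access W: HIT. Cache (old->new): [W L B J]
  7. access J: HIT. Cache (old->new): [W L B J]
  8. access W: HIT. Cache (old->new): [W L B J]
  9. access W: HIT. Cache (old->new): [W L B J]
  10. access W: HIT. Cache (old->new): [W L B J]
  11. access W: HIT. Cache (old->new): [W L B J]
  12. access C: MISS, evict W. Cache (old->new): [L B J C]
  13. access J: HIT. Cache (old->new): [L B J C]
  14. access J: HIT. Cache (old->new): [L B J C]
  15. access C: HIT. Cache (old->new): [L B J C]
  16. access X: MISS, evict L. Cache (old->new): [B J C X]
  17. access J: HIT. Cache (old->new): [B J C X]
  18. access C: HIT. Cache (old->new): [B J C X]
  19. access C: HIT. Cache (old->new): [B J C X]
  20. access L: MISS, evict B. Cache (old->new): [J C X L]
  21. access J: HIT. Cache (old->new): [J C X L]
  22. access W: MISS, evict J. Cache (old->new): [C X L W]
  23. access Z: MISS, evict C. Cache (old->new): [X L W Z]
  24. access W: HIT. Cache (old->new): [X L W Z]
  25. access X: HIT. Cache (old->new): [X L W Z]
  26. access L: HIT. Cache (old->new): [X L W Z]
  27. access L: HIT. Cache (old->new): [X L W Z]
  28. access W: HIT. Cache (old->new): [X L W Z]
  29. access V: MISS, evict X. Cache (old->new): [L W Z V]
  30. access W: HIT. Cache (old->new): [L W Z V]
  31. access W: HIT. Cache (old->new): [L W Z V]
  32. access W: HIT. Cache (old->new): [L W Z V]
  33. access J: MISS, evict L. Cache (old->new): [W Z V J]
Total: 22 hits, 11 misses, 7 evictions

Answer: W Z V J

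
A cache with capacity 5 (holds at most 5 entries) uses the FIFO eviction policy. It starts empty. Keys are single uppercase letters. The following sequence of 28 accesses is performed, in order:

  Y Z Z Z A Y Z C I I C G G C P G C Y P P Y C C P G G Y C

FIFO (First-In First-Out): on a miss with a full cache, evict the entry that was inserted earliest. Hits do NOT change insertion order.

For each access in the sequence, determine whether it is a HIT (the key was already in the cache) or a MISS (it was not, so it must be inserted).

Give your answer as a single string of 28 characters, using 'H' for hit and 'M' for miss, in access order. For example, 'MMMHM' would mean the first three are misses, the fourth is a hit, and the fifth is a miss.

Answer: MMHHMHHMMHHMHHMHHMHHHHHHHHHH

Derivation:
FIFO simulation (capacity=5):
  1. access Y: MISS. Cache (old->new): [Y]
  2. access Z: MISS. Cache (old->new): [Y Z]
  3. access Z: HIT. Cache (old->new): [Y Z]
  4. access Z: HIT. Cache (old->new): [Y Z]
  5. access A: MISS. Cache (old->new): [Y Z A]
  6. access Y: HIT. Cache (old->new): [Y Z A]
  7. access Z: HIT. Cache (old->new): [Y Z A]
  8. access C: MISS. Cache (old->new): [Y Z A C]
  9. access I: MISS. Cache (old->new): [Y Z A C I]
  10. access I: HIT. Cache (old->new): [Y Z A C I]
  11. access C: HIT. Cache (old->new): [Y Z A C I]
  12. access G: MISS, evict Y. Cache (old->new): [Z A C I G]
  13. access G: HIT. Cache (old->new): [Z A C I G]
  14. access C: HIT. Cache (old->new): [Z A C I G]
  15. access P: MISS, evict Z. Cache (old->new): [A C I G P]
  16. access G: HIT. Cache (old->new): [A C I G P]
  17. access C: HIT. Cache (old->new): [A C I G P]
  18. access Y: MISS, evict A. Cache (old->new): [C I G P Y]
  19. access P: HIT. Cache (old->new): [C I G P Y]
  20. access P: HIT. Cache (old->new): [C I G P Y]
  21. access Y: HIT. Cache (old->new): [C I G P Y]
  22. access C: HIT. Cache (old->new): [C I G P Y]
  23. access C: HIT. Cache (old->new): [C I G P Y]
  24. access P: HIT. Cache (old->new): [C I G P Y]
  25. access G: HIT. Cache (old->new): [C I G P Y]
  26. access G: HIT. Cache (old->new): [C I G P Y]
  27. access Y: HIT. Cache (old->new): [C I G P Y]
  28. access C: HIT. Cache (old->new): [C I G P Y]
Total: 20 hits, 8 misses, 3 evictions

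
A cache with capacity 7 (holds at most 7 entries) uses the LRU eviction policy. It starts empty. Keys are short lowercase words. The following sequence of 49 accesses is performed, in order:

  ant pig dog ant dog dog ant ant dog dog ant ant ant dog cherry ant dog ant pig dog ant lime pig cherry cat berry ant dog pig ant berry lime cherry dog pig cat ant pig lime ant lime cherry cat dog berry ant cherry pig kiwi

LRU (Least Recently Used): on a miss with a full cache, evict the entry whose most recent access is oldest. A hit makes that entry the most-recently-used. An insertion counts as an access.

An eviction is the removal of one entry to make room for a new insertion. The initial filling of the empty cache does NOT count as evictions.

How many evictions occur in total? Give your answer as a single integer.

LRU simulation (capacity=7):
  1. access ant: MISS. Cache (LRU->MRU): [ant]
  2. access pig: MISS. Cache (LRU->MRU): [ant pig]
  3. access dog: MISS. Cache (LRU->MRU): [ant pig dog]
  4. access ant: HIT. Cache (LRU->MRU): [pig dog ant]
  5. access dog: HIT. Cache (LRU->MRU): [pig ant dog]
  6. access dog: HIT. Cache (LRU->MRU): [pig ant dog]
  7. access ant: HIT. Cache (LRU->MRU): [pig dog ant]
  8. access ant: HIT. Cache (LRU->MRU): [pig dog ant]
  9. access dog: HIT. Cache (LRU->MRU): [pig ant dog]
  10. access dog: HIT. Cache (LRU->MRU): [pig ant dog]
  11. access ant: HIT. Cache (LRU->MRU): [pig dog ant]
  12. access ant: HIT. Cache (LRU->MRU): [pig dog ant]
  13. access ant: HIT. Cache (LRU->MRU): [pig dog ant]
  14. access dog: HIT. Cache (LRU->MRU): [pig ant dog]
  15. access cherry: MISS. Cache (LRU->MRU): [pig ant dog cherry]
  16. access ant: HIT. Cache (LRU->MRU): [pig dog cherry ant]
  17. access dog: HIT. Cache (LRU->MRU): [pig cherry ant dog]
  18. access ant: HIT. Cache (LRU->MRU): [pig cherry dog ant]
  19. access pig: HIT. Cache (LRU->MRU): [cherry dog ant pig]
  20. access dog: HIT. Cache (LRU->MRU): [cherry ant pig dog]
  21. access ant: HIT. Cache (LRU->MRU): [cherry pig dog ant]
  22. access lime: MISS. Cache (LRU->MRU): [cherry pig dog ant lime]
  23. access pig: HIT. Cache (LRU->MRU): [cherry dog ant lime pig]
  24. access cherry: HIT. Cache (LRU->MRU): [dog ant lime pig cherry]
  25. access cat: MISS. Cache (LRU->MRU): [dog ant lime pig cherry cat]
  26. access berry: MISS. Cache (LRU->MRU): [dog ant lime pig cherry cat berry]
  27. access ant: HIT. Cache (LRU->MRU): [dog lime pig cherry cat berry ant]
  28. access dog: HIT. Cache (LRU->MRU): [lime pig cherry cat berry ant dog]
  29. access pig: HIT. Cache (LRU->MRU): [lime cherry cat berry ant dog pig]
  30. access ant: HIT. Cache (LRU->MRU): [lime cherry cat berry dog pig ant]
  31. access berry: HIT. Cache (LRU->MRU): [lime cherry cat dog pig ant berry]
  32. access lime: HIT. Cache (LRU->MRU): [cherry cat dog pig ant berry lime]
  33. access cherry: HIT. Cache (LRU->MRU): [cat dog pig ant berry lime cherry]
  34. access dog: HIT. Cache (LRU->MRU): [cat pig ant berry lime cherry dog]
  35. access pig: HIT. Cache (LRU->MRU): [cat ant berry lime cherry dog pig]
  36. access cat: HIT. Cache (LRU->MRU): [ant berry lime cherry dog pig cat]
  37. access ant: HIT. Cache (LRU->MRU): [berry lime cherry dog pig cat ant]
  38. access pig: HIT. Cache (LRU->MRU): [berry lime cherry dog cat ant pig]
  39. access lime: HIT. Cache (LRU->MRU): [berry cherry dog cat ant pig lime]
  40. access ant: HIT. Cache (LRU->MRU): [berry cherry dog cat pig lime ant]
  41. access lime: HIT. Cache (LRU->MRU): [berry cherry dog cat pig ant lime]
  42. access cherry: HIT. Cache (LRU->MRU): [berry dog cat pig ant lime cherry]
  43. access cat: HIT. Cache (LRU->MRU): [berry dog pig ant lime cherry cat]
  44. access dog: HIT. Cache (LRU->MRU): [berry pig ant lime cherry cat dog]
  45. access berry: HIT. Cache (LRU->MRU): [pig ant lime cherry cat dog berry]
  46. access ant: HIT. Cache (LRU->MRU): [pig lime cherry cat dog berry ant]
  47. access cherry: HIT. Cache (LRU->MRU): [pig lime cat dog berry ant cherry]
  48. access pig: HIT. Cache (LRU->MRU): [lime cat dog berry ant cherry pig]
  49. access kiwi: MISS, evict lime. Cache (LRU->MRU): [cat dog berry ant cherry pig kiwi]
Total: 41 hits, 8 misses, 1 evictions

Answer: 1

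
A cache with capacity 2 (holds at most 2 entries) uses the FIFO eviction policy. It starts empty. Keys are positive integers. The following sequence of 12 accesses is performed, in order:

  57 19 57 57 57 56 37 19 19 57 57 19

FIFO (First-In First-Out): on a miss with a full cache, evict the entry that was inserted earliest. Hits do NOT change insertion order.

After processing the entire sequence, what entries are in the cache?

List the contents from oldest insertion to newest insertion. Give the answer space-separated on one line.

Answer: 19 57

Derivation:
FIFO simulation (capacity=2):
  1. access 57: MISS. Cache (old->new): [57]
  2. access 19: MISS. Cache (old->new): [57 19]
  3. access 57: HIT. Cache (old->new): [57 19]
  4. access 57: HIT. Cache (old->new): [57 19]
  5. access 57: HIT. Cache (old->new): [57 19]
  6. access 56: MISS, evict 57. Cache (old->new): [19 56]
  7. access 37: MISS, evict 19. Cache (old->new): [56 37]
  8. access 19: MISS, evict 56. Cache (old->new): [37 19]
  9. access 19: HIT. Cache (old->new): [37 19]
  10. access 57: MISS, evict 37. Cache (old->new): [19 57]
  11. access 57: HIT. Cache (old->new): [19 57]
  12. access 19: HIT. Cache (old->new): [19 57]
Total: 6 hits, 6 misses, 4 evictions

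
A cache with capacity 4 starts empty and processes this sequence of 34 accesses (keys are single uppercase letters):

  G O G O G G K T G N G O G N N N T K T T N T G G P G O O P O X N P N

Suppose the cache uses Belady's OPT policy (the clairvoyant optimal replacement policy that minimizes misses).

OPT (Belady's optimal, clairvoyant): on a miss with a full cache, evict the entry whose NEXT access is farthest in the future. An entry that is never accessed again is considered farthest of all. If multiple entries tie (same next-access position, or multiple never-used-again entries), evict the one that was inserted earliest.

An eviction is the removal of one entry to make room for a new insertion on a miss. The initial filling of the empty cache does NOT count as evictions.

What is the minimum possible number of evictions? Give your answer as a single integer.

OPT (Belady) simulation (capacity=4):
  1. access G: MISS. Cache: [G]
  2. access O: MISS. Cache: [G O]
  3. access G: HIT. Next use of G: step 5. Cache: [G O]
  4. access O: HIT. Next use of O: step 12. Cache: [G O]
  5. access G: HIT. Next use of G: step 6. Cache: [G O]
  6. access G: HIT. Next use of G: step 9. Cache: [G O]
  7. access K: MISS. Cache: [G O K]
  8. access T: MISS. Cache: [G O K T]
  9. access G: HIT. Next use of G: step 11. Cache: [G O K T]
  10. access N: MISS, evict K (next use: step 18). Cache: [G O T N]
  11. access G: HIT. Next use of G: step 13. Cache: [G O T N]
  12. access O: HIT. Next use of O: step 27. Cache: [G O T N]
  13. access G: HIT. Next use of G: step 23. Cache: [G O T N]
  14. access N: HIT. Next use of N: step 15. Cache: [G O T N]
  15. access N: HIT. Next use of N: step 16. Cache: [G O T N]
  16. access N: HIT. Next use of N: step 21. Cache: [G O T N]
  17. access T: HIT. Next use of T: step 19. Cache: [G O T N]
  18. access K: MISS, evict O (next use: step 27). Cache: [G T N K]
  19. access T: HIT. Next use of T: step 20. Cache: [G T N K]
  20. access T: HIT. Next use of T: step 22. Cache: [G T N K]
  21. access N: HIT. Next use of N: step 32. Cache: [G T N K]
  22. access T: HIT. Next use of T: never. Cache: [G T N K]
  23. access G: HIT. Next use of G: step 24. Cache: [G T N K]
  24. access G: HIT. Next use of G: step 26. Cache: [G T N K]
  25. access P: MISS, evict T (next use: never). Cache: [G N K P]
  26. access G: HIT. Next use of G: never. Cache: [G N K P]
  27. access O: MISS, evict G (next use: never). Cache: [N K P O]
  28. access O: HIT. Next use of O: step 30. Cache: [N K P O]
  29. access P: HIT. Next use of P: step 33. Cache: [N K P O]
  30. access O: HIT. Next use of O: never. Cache: [N K P O]
  31. access X: MISS, evict K (next use: never). Cache: [N P O X]
  32. access N: HIT. Next use of N: step 34. Cache: [N P O X]
  33. access P: HIT. Next use of P: never. Cache: [N P O X]
  34. access N: HIT. Next use of N: never. Cache: [N P O X]
Total: 25 hits, 9 misses, 5 evictions

Answer: 5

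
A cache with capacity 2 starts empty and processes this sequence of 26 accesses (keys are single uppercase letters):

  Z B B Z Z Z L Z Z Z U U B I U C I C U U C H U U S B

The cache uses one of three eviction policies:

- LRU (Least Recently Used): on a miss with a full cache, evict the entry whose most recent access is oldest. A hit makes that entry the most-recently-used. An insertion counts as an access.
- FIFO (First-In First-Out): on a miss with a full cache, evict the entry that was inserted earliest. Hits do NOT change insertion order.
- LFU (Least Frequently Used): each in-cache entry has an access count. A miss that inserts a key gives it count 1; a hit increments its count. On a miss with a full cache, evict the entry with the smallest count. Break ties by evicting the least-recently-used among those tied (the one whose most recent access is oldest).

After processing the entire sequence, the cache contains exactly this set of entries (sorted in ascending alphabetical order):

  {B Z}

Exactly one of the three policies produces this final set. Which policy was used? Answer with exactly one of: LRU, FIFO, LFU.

Answer: LFU

Derivation:
Simulating under each policy and comparing final sets:
  LRU: final set = {B S} -> differs
  FIFO: final set = {B S} -> differs
  LFU: final set = {B Z} -> MATCHES target
Only LFU produces the target set.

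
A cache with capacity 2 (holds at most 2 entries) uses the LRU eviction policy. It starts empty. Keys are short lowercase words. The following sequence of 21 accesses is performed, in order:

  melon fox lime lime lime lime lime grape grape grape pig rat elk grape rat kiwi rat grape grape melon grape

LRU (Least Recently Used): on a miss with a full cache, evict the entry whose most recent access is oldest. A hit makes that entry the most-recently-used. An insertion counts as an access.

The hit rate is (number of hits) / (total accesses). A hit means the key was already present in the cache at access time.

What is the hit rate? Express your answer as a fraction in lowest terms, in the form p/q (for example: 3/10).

Answer: 3/7

Derivation:
LRU simulation (capacity=2):
  1. access melon: MISS. Cache (LRU->MRU): [melon]
  2. access fox: MISS. Cache (LRU->MRU): [melon fox]
  3. access lime: MISS, evict melon. Cache (LRU->MRU): [fox lime]
  4. access lime: HIT. Cache (LRU->MRU): [fox lime]
  5. access lime: HIT. Cache (LRU->MRU): [fox lime]
  6. access lime: HIT. Cache (LRU->MRU): [fox lime]
  7. access lime: HIT. Cache (LRU->MRU): [fox lime]
  8. access grape: MISS, evict fox. Cache (LRU->MRU): [lime grape]
  9. access grape: HIT. Cache (LRU->MRU): [lime grape]
  10. access grape: HIT. Cache (LRU->MRU): [lime grape]
  11. access pig: MISS, evict lime. Cache (LRU->MRU): [grape pig]
  12. access rat: MISS, evict grape. Cache (LRU->MRU): [pig rat]
  13. access elk: MISS, evict pig. Cache (LRU->MRU): [rat elk]
  14. access grape: MISS, evict rat. Cache (LRU->MRU): [elk grape]
  15. access rat: MISS, evict elk. Cache (LRU->MRU): [grape rat]
  16. access kiwi: MISS, evict grape. Cache (LRU->MRU): [rat kiwi]
  17. access rat: HIT. Cache (LRU->MRU): [kiwi rat]
  18. access grape: MISS, evict kiwi. Cache (LRU->MRU): [rat grape]
  19. access grape: HIT. Cache (LRU->MRU): [rat grape]
  20. access melon: MISS, evict rat. Cache (LRU->MRU): [grape melon]
  21. access grape: HIT. Cache (LRU->MRU): [melon grape]
Total: 9 hits, 12 misses, 10 evictions

Hit rate = 9/21 = 3/7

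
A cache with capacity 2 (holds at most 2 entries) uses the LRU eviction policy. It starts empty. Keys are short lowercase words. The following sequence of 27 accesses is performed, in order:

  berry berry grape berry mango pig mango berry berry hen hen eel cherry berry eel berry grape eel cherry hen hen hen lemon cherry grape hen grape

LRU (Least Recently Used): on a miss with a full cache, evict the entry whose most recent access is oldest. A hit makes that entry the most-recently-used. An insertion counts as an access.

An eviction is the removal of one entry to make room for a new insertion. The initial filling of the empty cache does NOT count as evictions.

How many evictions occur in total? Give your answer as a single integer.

LRU simulation (capacity=2):
  1. access berry: MISS. Cache (LRU->MRU): [berry]
  2. access berry: HIT. Cache (LRU->MRU): [berry]
  3. access grape: MISS. Cache (LRU->MRU): [berry grape]
  4. access berry: HIT. Cache (LRU->MRU): [grape berry]
  5. access mango: MISS, evict grape. Cache (LRU->MRU): [berry mango]
  6. access pig: MISS, evict berry. Cache (LRU->MRU): [mango pig]
  7. access mango: HIT. Cache (LRU->MRU): [pig mango]
  8. access berry: MISS, evict pig. Cache (LRU->MRU): [mango berry]
  9. access berry: HIT. Cache (LRU->MRU): [mango berry]
  10. access hen: MISS, evict mango. Cache (LRU->MRU): [berry hen]
  11. access hen: HIT. Cache (LRU->MRU): [berry hen]
  12. access eel: MISS, evict berry. Cache (LRU->MRU): [hen eel]
  13. access cherry: MISS, evict hen. Cache (LRU->MRU): [eel cherry]
  14. access berry: MISS, evict eel. Cache (LRU->MRU): [cherry berry]
  15. access eel: MISS, evict cherry. Cache (LRU->MRU): [berry eel]
  16. access berry: HIT. Cache (LRU->MRU): [eel berry]
  17. access grape: MISS, evict eel. Cache (LRU->MRU): [berry grape]
  18. access eel: MISS, evict berry. Cache (LRU->MRU): [grape eel]
  19. access cherry: MISS, evict grape. Cache (LRU->MRU): [eel cherry]
  20. access hen: MISS, evict eel. Cache (LRU->MRU): [cherry hen]
  21. access hen: HIT. Cache (LRU->MRU): [cherry hen]
  22. access hen: HIT. Cache (LRU->MRU): [cherry hen]
  23. access lemon: MISS, evict cherry. Cache (LRU->MRU): [hen lemon]
  24. access cherry: MISS, evict hen. Cache (LRU->MRU): [lemon cherry]
  25. access grape: MISS, evict lemon. Cache (LRU->MRU): [cherry grape]
  26. access hen: MISS, evict cherry. Cache (LRU->MRU): [grape hen]
  27. access grape: HIT. Cache (LRU->MRU): [hen grape]
Total: 9 hits, 18 misses, 16 evictions

Answer: 16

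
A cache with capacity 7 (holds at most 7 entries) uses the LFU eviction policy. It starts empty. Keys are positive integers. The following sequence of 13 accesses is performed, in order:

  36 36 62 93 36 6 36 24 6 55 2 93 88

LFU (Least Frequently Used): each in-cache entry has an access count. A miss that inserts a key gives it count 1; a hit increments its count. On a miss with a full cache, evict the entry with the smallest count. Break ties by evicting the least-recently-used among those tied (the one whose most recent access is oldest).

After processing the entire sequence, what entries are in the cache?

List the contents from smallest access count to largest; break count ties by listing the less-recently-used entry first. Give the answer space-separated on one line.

LFU simulation (capacity=7):
  1. access 36: MISS. Cache: [36(c=1)]
  2. access 36: HIT, count now 2. Cache: [36(c=2)]
  3. access 62: MISS. Cache: [62(c=1) 36(c=2)]
  4. access 93: MISS. Cache: [62(c=1) 93(c=1) 36(c=2)]
  5. access 36: HIT, count now 3. Cache: [62(c=1) 93(c=1) 36(c=3)]
  6. access 6: MISS. Cache: [62(c=1) 93(c=1) 6(c=1) 36(c=3)]
  7. access 36: HIT, count now 4. Cache: [62(c=1) 93(c=1) 6(c=1) 36(c=4)]
  8. access 24: MISS. Cache: [62(c=1) 93(c=1) 6(c=1) 24(c=1) 36(c=4)]
  9. access 6: HIT, count now 2. Cache: [62(c=1) 93(c=1) 24(c=1) 6(c=2) 36(c=4)]
  10. access 55: MISS. Cache: [62(c=1) 93(c=1) 24(c=1) 55(c=1) 6(c=2) 36(c=4)]
  11. access 2: MISS. Cache: [62(c=1) 93(c=1) 24(c=1) 55(c=1) 2(c=1) 6(c=2) 36(c=4)]
  12. access 93: HIT, count now 2. Cache: [62(c=1) 24(c=1) 55(c=1) 2(c=1) 6(c=2) 93(c=2) 36(c=4)]
  13. access 88: MISS, evict 62(c=1). Cache: [24(c=1) 55(c=1) 2(c=1) 88(c=1) 6(c=2) 93(c=2) 36(c=4)]
Total: 5 hits, 8 misses, 1 evictions

Answer: 24 55 2 88 6 93 36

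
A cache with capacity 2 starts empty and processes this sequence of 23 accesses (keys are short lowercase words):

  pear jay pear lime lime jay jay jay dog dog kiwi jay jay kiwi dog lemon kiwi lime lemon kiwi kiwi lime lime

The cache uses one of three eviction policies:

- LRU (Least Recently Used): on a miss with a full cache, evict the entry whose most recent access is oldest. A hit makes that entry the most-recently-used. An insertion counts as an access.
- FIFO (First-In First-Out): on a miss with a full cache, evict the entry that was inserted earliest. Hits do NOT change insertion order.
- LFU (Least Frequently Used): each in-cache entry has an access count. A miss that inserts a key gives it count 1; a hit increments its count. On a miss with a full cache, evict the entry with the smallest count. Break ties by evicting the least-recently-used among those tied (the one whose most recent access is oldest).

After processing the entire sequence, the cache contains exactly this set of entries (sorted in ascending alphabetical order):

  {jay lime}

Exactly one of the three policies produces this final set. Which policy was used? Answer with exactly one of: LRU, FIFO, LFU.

Simulating under each policy and comparing final sets:
  LRU: final set = {kiwi lime} -> differs
  FIFO: final set = {kiwi lime} -> differs
  LFU: final set = {jay lime} -> MATCHES target
Only LFU produces the target set.

Answer: LFU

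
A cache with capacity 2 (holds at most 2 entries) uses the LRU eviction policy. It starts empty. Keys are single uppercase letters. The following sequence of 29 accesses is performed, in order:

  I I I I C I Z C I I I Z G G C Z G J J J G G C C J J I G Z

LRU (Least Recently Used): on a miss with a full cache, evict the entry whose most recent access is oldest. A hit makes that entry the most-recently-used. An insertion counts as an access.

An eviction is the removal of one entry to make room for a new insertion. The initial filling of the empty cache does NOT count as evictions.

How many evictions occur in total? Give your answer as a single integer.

Answer: 14

Derivation:
LRU simulation (capacity=2):
  1. access I: MISS. Cache (LRU->MRU): [I]
  2. access I: HIT. Cache (LRU->MRU): [I]
  3. access I: HIT. Cache (LRU->MRU): [I]
  4. access I: HIT. Cache (LRU->MRU): [I]
  5. access C: MISS. Cache (LRU->MRU): [I C]
  6. access I: HIT. Cache (LRU->MRU): [C I]
  7. access Z: MISS, evict C. Cache (LRU->MRU): [I Z]
  8. access C: MISS, evict I. Cache (LRU->MRU): [Z C]
  9. access I: MISS, evict Z. Cache (LRU->MRU): [C I]
  10. access I: HIT. Cache (LRU->MRU): [C I]
  11. access I: HIT. Cache (LRU->MRU): [C I]
  12. access Z: MISS, evict C. Cache (LRU->MRU): [I Z]
  13. access G: MISS, evict I. Cache (LRU->MRU): [Z G]
  14. access G: HIT. Cache (LRU->MRU): [Z G]
  15. access C: MISS, evict Z. Cache (LRU->MRU): [G C]
  16. access Z: MISS, evict G. Cache (LRU->MRU): [C Z]
  17. access G: MISS, evict C. Cache (LRU->MRU): [Z G]
  18. access J: MISS, evict Z. Cache (LRU->MRU): [G J]
  19. access J: HIT. Cache (LRU->MRU): [G J]
  20. access J: HIT. Cache (LRU->MRU): [G J]
  21. access G: HIT. Cache (LRU->MRU): [J G]
  22. access G: HIT. Cache (LRU->MRU): [J G]
  23. access C: MISS, evict J. Cache (LRU->MRU): [G C]
  24. access C: HIT. Cache (LRU->MRU): [G C]
  25. access J: MISS, evict G. Cache (LRU->MRU): [C J]
  26. access J: HIT. Cache (LRU->MRU): [C J]
  27. access I: MISS, evict C. Cache (LRU->MRU): [J I]
  28. access G: MISS, evict J. Cache (LRU->MRU): [I G]
  29. access Z: MISS, evict I. Cache (LRU->MRU): [G Z]
Total: 13 hits, 16 misses, 14 evictions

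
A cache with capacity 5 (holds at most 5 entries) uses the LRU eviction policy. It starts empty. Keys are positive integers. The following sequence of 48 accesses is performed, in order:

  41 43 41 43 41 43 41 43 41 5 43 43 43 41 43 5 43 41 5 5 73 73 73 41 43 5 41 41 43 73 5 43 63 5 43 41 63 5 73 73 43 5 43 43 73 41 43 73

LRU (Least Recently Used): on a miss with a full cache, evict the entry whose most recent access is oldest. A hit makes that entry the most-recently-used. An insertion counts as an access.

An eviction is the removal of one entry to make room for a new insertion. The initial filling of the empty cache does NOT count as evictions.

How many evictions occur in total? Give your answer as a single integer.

LRU simulation (capacity=5):
  1. access 41: MISS. Cache (LRU->MRU): [41]
  2. access 43: MISS. Cache (LRU->MRU): [41 43]
  3. access 41: HIT. Cache (LRU->MRU): [43 41]
  4. access 43: HIT. Cache (LRU->MRU): [41 43]
  5. access 41: HIT. Cache (LRU->MRU): [43 41]
  6. access 43: HIT. Cache (LRU->MRU): [41 43]
  7. access 41: HIT. Cache (LRU->MRU): [43 41]
  8. access 43: HIT. Cache (LRU->MRU): [41 43]
  9. access 41: HIT. Cache (LRU->MRU): [43 41]
  10. access 5: MISS. Cache (LRU->MRU): [43 41 5]
  11. access 43: HIT. Cache (LRU->MRU): [41 5 43]
  12. access 43: HIT. Cache (LRU->MRU): [41 5 43]
  13. access 43: HIT. Cache (LRU->MRU): [41 5 43]
  14. access 41: HIT. Cache (LRU->MRU): [5 43 41]
  15. access 43: HIT. Cache (LRU->MRU): [5 41 43]
  16. access 5: HIT. Cache (LRU->MRU): [41 43 5]
  17. access 43: HIT. Cache (LRU->MRU): [41 5 43]
  18. access 41: HIT. Cache (LRU->MRU): [5 43 41]
  19. access 5: HIT. Cache (LRU->MRU): [43 41 5]
  20. access 5: HIT. Cache (LRU->MRU): [43 41 5]
  21. access 73: MISS. Cache (LRU->MRU): [43 41 5 73]
  22. access 73: HIT. Cache (LRU->MRU): [43 41 5 73]
  23. access 73: HIT. Cache (LRU->MRU): [43 41 5 73]
  24. access 41: HIT. Cache (LRU->MRU): [43 5 73 41]
  25. access 43: HIT. Cache (LRU->MRU): [5 73 41 43]
  26. access 5: HIT. Cache (LRU->MRU): [73 41 43 5]
  27. access 41: HIT. Cache (LRU->MRU): [73 43 5 41]
  28. access 41: HIT. Cache (LRU->MRU): [73 43 5 41]
  29. access 43: HIT. Cache (LRU->MRU): [73 5 41 43]
  30. access 73: HIT. Cache (LRU->MRU): [5 41 43 73]
  31. access 5: HIT. Cache (LRU->MRU): [41 43 73 5]
  32. access 43: HIT. Cache (LRU->MRU): [41 73 5 43]
  33. access 63: MISS. Cache (LRU->MRU): [41 73 5 43 63]
  34. access 5: HIT. Cache (LRU->MRU): [41 73 43 63 5]
  35. access 43: HIT. Cache (LRU->MRU): [41 73 63 5 43]
  36. access 41: HIT. Cache (LRU->MRU): [73 63 5 43 41]
  37. access 63: HIT. Cache (LRU->MRU): [73 5 43 41 63]
  38. access 5: HIT. Cache (LRU->MRU): [73 43 41 63 5]
  39. access 73: HIT. Cache (LRU->MRU): [43 41 63 5 73]
  40. access 73: HIT. Cache (LRU->MRU): [43 41 63 5 73]
  41. access 43: HIT. Cache (LRU->MRU): [41 63 5 73 43]
  42. access 5: HIT. Cache (LRU->MRU): [41 63 73 43 5]
  43. access 43: HIT. Cache (LRU->MRU): [41 63 73 5 43]
  44. access 43: HIT. Cache (LRU->MRU): [41 63 73 5 43]
  45. access 73: HIT. Cache (LRU->MRU): [41 63 5 43 73]
  46. access 41: HIT. Cache (LRU->MRU): [63 5 43 73 41]
  47. access 43: HIT. Cache (LRU->MRU): [63 5 73 41 43]
  48. access 73: HIT. Cache (LRU->MRU): [63 5 41 43 73]
Total: 43 hits, 5 misses, 0 evictions

Answer: 0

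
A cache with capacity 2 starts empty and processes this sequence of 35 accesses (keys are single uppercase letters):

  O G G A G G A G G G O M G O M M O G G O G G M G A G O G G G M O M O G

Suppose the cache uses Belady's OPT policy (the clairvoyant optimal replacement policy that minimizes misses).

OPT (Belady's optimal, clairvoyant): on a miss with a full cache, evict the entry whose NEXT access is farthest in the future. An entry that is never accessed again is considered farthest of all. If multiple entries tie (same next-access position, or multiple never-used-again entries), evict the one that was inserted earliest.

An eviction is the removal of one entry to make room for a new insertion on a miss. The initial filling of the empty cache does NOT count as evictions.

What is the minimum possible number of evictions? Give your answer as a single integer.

OPT (Belady) simulation (capacity=2):
  1. access O: MISS. Cache: [O]
  2. access G: MISS. Cache: [O G]
  3. access G: HIT. Next use of G: step 5. Cache: [O G]
  4. access A: MISS, evict O (next use: step 11). Cache: [G A]
  5. access G: HIT. Next use of G: step 6. Cache: [G A]
  6. access G: HIT. Next use of G: step 8. Cache: [G A]
  7. access A: HIT. Next use of A: step 25. Cache: [G A]
  8. access G: HIT. Next use of G: step 9. Cache: [G A]
  9. access G: HIT. Next use of G: step 10. Cache: [G A]
  10. access G: HIT. Next use of G: step 13. Cache: [G A]
  11. access O: MISS, evict A (next use: step 25). Cache: [G O]
  12. access M: MISS, evict O (next use: step 14). Cache: [G M]
  13. access G: HIT. Next use of G: step 18. Cache: [G M]
  14. access O: MISS, evict G (next use: step 18). Cache: [M O]
  15. access M: HIT. Next use of M: step 16. Cache: [M O]
  16. access M: HIT. Next use of M: step 23. Cache: [M O]
  17. access O: HIT. Next use of O: step 20. Cache: [M O]
  18. access G: MISS, evict M (next use: step 23). Cache: [O G]
  19. access G: HIT. Next use of G: step 21. Cache: [O G]
  20. access O: HIT. Next use of O: step 27. Cache: [O G]
  21. access G: HIT. Next use of G: step 22. Cache: [O G]
  22. access G: HIT. Next use of G: step 24. Cache: [O G]
  23. access M: MISS, evict O (next use: step 27). Cache: [G M]
  24. access G: HIT. Next use of G: step 26. Cache: [G M]
  25. access A: MISS, evict M (next use: step 31). Cache: [G A]
  26. access G: HIT. Next use of G: step 28. Cache: [G A]
  27. access O: MISS, evict A (next use: never). Cache: [G O]
  28. access G: HIT. Next use of G: step 29. Cache: [G O]
  29. access G: HIT. Next use of G: step 30. Cache: [G O]
  30. access G: HIT. Next use of G: step 35. Cache: [G O]
  31. access M: MISS, evict G (next use: step 35). Cache: [O M]
  32. access O: HIT. Next use of O: step 34. Cache: [O M]
  33. access M: HIT. Next use of M: never. Cache: [O M]
  34. access O: HIT. Next use of O: never. Cache: [O M]
  35. access G: MISS, evict O (next use: never). Cache: [M G]
Total: 23 hits, 12 misses, 10 evictions

Answer: 10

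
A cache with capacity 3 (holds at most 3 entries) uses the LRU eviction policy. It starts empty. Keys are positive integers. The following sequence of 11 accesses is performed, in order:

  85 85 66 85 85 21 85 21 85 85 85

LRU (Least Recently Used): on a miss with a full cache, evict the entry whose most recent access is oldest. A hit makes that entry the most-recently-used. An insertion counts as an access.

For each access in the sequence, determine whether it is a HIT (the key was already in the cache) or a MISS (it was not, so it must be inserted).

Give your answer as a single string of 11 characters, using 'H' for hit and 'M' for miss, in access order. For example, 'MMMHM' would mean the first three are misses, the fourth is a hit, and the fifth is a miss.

Answer: MHMHHMHHHHH

Derivation:
LRU simulation (capacity=3):
  1. access 85: MISS. Cache (LRU->MRU): [85]
  2. access 85: HIT. Cache (LRU->MRU): [85]
  3. access 66: MISS. Cache (LRU->MRU): [85 66]
  4. access 85: HIT. Cache (LRU->MRU): [66 85]
  5. access 85: HIT. Cache (LRU->MRU): [66 85]
  6. access 21: MISS. Cache (LRU->MRU): [66 85 21]
  7. access 85: HIT. Cache (LRU->MRU): [66 21 85]
  8. access 21: HIT. Cache (LRU->MRU): [66 85 21]
  9. access 85: HIT. Cache (LRU->MRU): [66 21 85]
  10. access 85: HIT. Cache (LRU->MRU): [66 21 85]
  11. access 85: HIT. Cache (LRU->MRU): [66 21 85]
Total: 8 hits, 3 misses, 0 evictions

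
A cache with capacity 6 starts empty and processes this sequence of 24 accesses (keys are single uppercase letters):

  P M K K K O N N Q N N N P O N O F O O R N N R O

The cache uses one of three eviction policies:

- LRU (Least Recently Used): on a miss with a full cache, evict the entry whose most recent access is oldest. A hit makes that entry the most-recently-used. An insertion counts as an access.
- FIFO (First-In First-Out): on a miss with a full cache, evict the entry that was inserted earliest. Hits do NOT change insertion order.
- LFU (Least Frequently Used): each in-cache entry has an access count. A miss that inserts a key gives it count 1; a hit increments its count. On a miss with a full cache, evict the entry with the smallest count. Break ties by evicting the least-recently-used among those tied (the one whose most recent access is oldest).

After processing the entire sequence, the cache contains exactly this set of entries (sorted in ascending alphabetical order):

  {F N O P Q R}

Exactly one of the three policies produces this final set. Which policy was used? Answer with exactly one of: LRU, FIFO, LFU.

Answer: LRU

Derivation:
Simulating under each policy and comparing final sets:
  LRU: final set = {F N O P Q R} -> MATCHES target
  FIFO: final set = {F K N O Q R} -> differs
  LFU: final set = {F K N O P R} -> differs
Only LRU produces the target set.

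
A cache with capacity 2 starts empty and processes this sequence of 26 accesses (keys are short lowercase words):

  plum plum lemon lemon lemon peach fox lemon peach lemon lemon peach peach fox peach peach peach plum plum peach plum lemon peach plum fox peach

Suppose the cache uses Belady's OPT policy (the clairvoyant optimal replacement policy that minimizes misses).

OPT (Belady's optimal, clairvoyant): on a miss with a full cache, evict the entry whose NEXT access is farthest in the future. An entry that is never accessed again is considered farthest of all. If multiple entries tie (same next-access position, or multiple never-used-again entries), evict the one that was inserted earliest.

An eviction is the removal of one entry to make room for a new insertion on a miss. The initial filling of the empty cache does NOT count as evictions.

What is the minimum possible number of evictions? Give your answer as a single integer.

OPT (Belady) simulation (capacity=2):
  1. access plum: MISS. Cache: [plum]
  2. access plum: HIT. Next use of plum: step 18. Cache: [plum]
  3. access lemon: MISS. Cache: [plum lemon]
  4. access lemon: HIT. Next use of lemon: step 5. Cache: [plum lemon]
  5. access lemon: HIT. Next use of lemon: step 8. Cache: [plum lemon]
  6. access peach: MISS, evict plum (next use: step 18). Cache: [lemon peach]
  7. access fox: MISS, evict peach (next use: step 9). Cache: [lemon fox]
  8. access lemon: HIT. Next use of lemon: step 10. Cache: [lemon fox]
  9. access peach: MISS, evict fox (next use: step 14). Cache: [lemon peach]
  10. access lemon: HIT. Next use of lemon: step 11. Cache: [lemon peach]
  11. access lemon: HIT. Next use of lemon: step 22. Cache: [lemon peach]
  12. access peach: HIT. Next use of peach: step 13. Cache: [lemon peach]
  13. access peach: HIT. Next use of peach: step 15. Cache: [lemon peach]
  14. access fox: MISS, evict lemon (next use: step 22). Cache: [peach fox]
  15. access peach: HIT. Next use of peach: step 16. Cache: [peach fox]
  16. access peach: HIT. Next use of peach: step 17. Cache: [peach fox]
  17. access peach: HIT. Next use of peach: step 20. Cache: [peach fox]
  18. access plum: MISS, evict fox (next use: step 25). Cache: [peach plum]
  19. access plum: HIT. Next use of plum: step 21. Cache: [peach plum]
  20. access peach: HIT. Next use of peach: step 23. Cache: [peach plum]
  21. access plum: HIT. Next use of plum: step 24. Cache: [peach plum]
  22. access lemon: MISS, evict plum (next use: step 24). Cache: [peach lemon]
  23. access peach: HIT. Next use of peach: step 26. Cache: [peach lemon]
  24. access plum: MISS, evict lemon (next use: never). Cache: [peach plum]
  25. access fox: MISS, evict plum (next use: never). Cache: [peach fox]
  26. access peach: HIT. Next use of peach: never. Cache: [peach fox]
Total: 16 hits, 10 misses, 8 evictions

Answer: 8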